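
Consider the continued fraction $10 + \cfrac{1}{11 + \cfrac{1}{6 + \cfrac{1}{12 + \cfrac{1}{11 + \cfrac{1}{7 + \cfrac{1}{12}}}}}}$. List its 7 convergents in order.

Using the convergent recurrence p_i = a_i*p_{i-1} + p_{i-2}, q_i = a_i*q_{i-1} + q_{i-2} with p_{-2}=0, p_{-1}=1, q_{-2}=1, q_{-1}=0:
  i=0: a_0=10, p_0 = 10*1 + 0 = 10, q_0 = 10*0 + 1 = 1.
  i=1: a_1=11, p_1 = 11*10 + 1 = 111, q_1 = 11*1 + 0 = 11.
  i=2: a_2=6, p_2 = 6*111 + 10 = 676, q_2 = 6*11 + 1 = 67.
  i=3: a_3=12, p_3 = 12*676 + 111 = 8223, q_3 = 12*67 + 11 = 815.
  i=4: a_4=11, p_4 = 11*8223 + 676 = 91129, q_4 = 11*815 + 67 = 9032.
  i=5: a_5=7, p_5 = 7*91129 + 8223 = 646126, q_5 = 7*9032 + 815 = 64039.
  i=6: a_6=12, p_6 = 12*646126 + 91129 = 7844641, q_6 = 12*64039 + 9032 = 777500.

10/1, 111/11, 676/67, 8223/815, 91129/9032, 646126/64039, 7844641/777500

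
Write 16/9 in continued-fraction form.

Run the Euclidean algorithm on 16 and 9; the successive quotients are the partial quotients a_0, a_1, ... (each step inverts the fractional part left over by the previous one):
  16 = 1*9 + 7, so a_0 = 1.
  9 = 1*7 + 2, so a_1 = 1.
  7 = 3*2 + 1, so a_2 = 3.
  2 = 2*1 + 0, so a_3 = 2.
The remainder reaches 0 after 4 divisions, so the expansion has 4 partial quotients, read off in order.

[1; 1, 3, 2]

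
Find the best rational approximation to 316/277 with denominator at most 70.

Expand x = 316/277 as a continued fraction with the Euclidean algorithm:
  316 = 1*277 + 39, so a_0 = 1.
  277 = 7*39 + 4, so a_1 = 7.
  39 = 9*4 + 3, so a_2 = 9.
  4 = 1*3 + 1, so a_3 = 1.
  3 = 3*1 + 0, so a_4 = 3.
so x = [1; 7, 9, 1, 3].
Convergents (p_i = a_i*p_{i-1} + p_{i-2}, q_i = a_i*q_{i-1} + q_{i-2} with p_{-2}=0, p_{-1}=1, q_{-2}=1, q_{-1}=0), until the denominator exceeds 70:
  i=0: a_0=1, p_0 = 1*1 + 0 = 1, q_0 = 1*0 + 1 = 1.
  i=1: a_1=7, p_1 = 7*1 + 1 = 8, q_1 = 7*1 + 0 = 7.
  i=2: a_2=9, p_2 = 9*8 + 1 = 73, q_2 = 9*7 + 1 = 64.
  i=3: a_3=1, p_3 = 1*73 + 8 = 81, q_3 = 1*64 + 7 = 71.
q_3 = 71 > 70, so the last convergent with denominator <= 70 is p_2/q_2 = 73/64.
The closest fraction with denominator <= 70 is either p_2/q_2 or the intermediate fraction (k*p_2 + p_1)/(k*q_2 + q_1) with the largest k >= 1 whose denominator stays <= 70; these approach x as k grows, and every other convergent or intermediate fraction in range is farther away.
Largest k: floor((70 - q_1)/q_2) = floor((70 - 7)/64) = 0.
Since k = 0, no intermediate fraction beyond p_2/q_2 has denominator <= 70, so the convergent 73/64 is the closest (its error is |316*64 - 73*277|/(277*64) = 3/17728).

73/64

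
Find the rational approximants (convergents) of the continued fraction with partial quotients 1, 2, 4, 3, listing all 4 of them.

1/1, 3/2, 13/9, 42/29

Using the convergent recurrence p_i = a_i*p_{i-1} + p_{i-2}, q_i = a_i*q_{i-1} + q_{i-2} with p_{-2}=0, p_{-1}=1, q_{-2}=1, q_{-1}=0:
  i=0: a_0=1, p_0 = 1*1 + 0 = 1, q_0 = 1*0 + 1 = 1.
  i=1: a_1=2, p_1 = 2*1 + 1 = 3, q_1 = 2*1 + 0 = 2.
  i=2: a_2=4, p_2 = 4*3 + 1 = 13, q_2 = 4*2 + 1 = 9.
  i=3: a_3=3, p_3 = 3*13 + 3 = 42, q_3 = 3*9 + 2 = 29.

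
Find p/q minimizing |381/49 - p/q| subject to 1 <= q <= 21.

Expand x = 381/49 as a continued fraction with the Euclidean algorithm:
  381 = 7*49 + 38, so a_0 = 7.
  49 = 1*38 + 11, so a_1 = 1.
  38 = 3*11 + 5, so a_2 = 3.
  11 = 2*5 + 1, so a_3 = 2.
  5 = 5*1 + 0, so a_4 = 5.
so x = [7; 1, 3, 2, 5].
Convergents (p_i = a_i*p_{i-1} + p_{i-2}, q_i = a_i*q_{i-1} + q_{i-2} with p_{-2}=0, p_{-1}=1, q_{-2}=1, q_{-1}=0), until the denominator exceeds 21:
  i=0: a_0=7, p_0 = 7*1 + 0 = 7, q_0 = 7*0 + 1 = 1.
  i=1: a_1=1, p_1 = 1*7 + 1 = 8, q_1 = 1*1 + 0 = 1.
  i=2: a_2=3, p_2 = 3*8 + 7 = 31, q_2 = 3*1 + 1 = 4.
  i=3: a_3=2, p_3 = 2*31 + 8 = 70, q_3 = 2*4 + 1 = 9.
  i=4: a_4=5, p_4 = 5*70 + 31 = 381, q_4 = 5*9 + 4 = 49.
q_4 = 49 > 21, so the last convergent with denominator <= 21 is p_3/q_3 = 70/9.
The closest fraction with denominator <= 21 is either p_3/q_3 or the intermediate fraction (k*p_3 + p_2)/(k*q_3 + q_2) with the largest k >= 1 whose denominator stays <= 21; these approach x as k grows, and every other convergent or intermediate fraction in range is farther away.
Largest k: floor((21 - q_2)/q_3) = floor((21 - 4)/9) = 1.
That gives (1*70 + 31)/(1*9 + 4) = 101/13.
Compare the errors: |x - 70/9| = |381*9 - 70*49|/(49*9) = 1/441, and |x - 101/13| = |381*13 - 101*49|/(49*13) = 4/637.
Cross-multiplying, 1*637 = 637 < 1764 = 4*441, so 1/441 is smaller: the convergent 70/9 is closer to x than 101/13.

70/9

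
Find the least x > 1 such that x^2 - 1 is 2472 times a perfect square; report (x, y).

First expand sqrt(2472) as a continued fraction. With x_i = (sqrt(2472) + m_i)/d_i and (m_0, d_0) = (0, 1): a_0 = floor(sqrt(2472)) = 49, since 49^2 = 2401 <= 2472 < 2500 = 50^2.
Iterate m_{i+1} = d_i*a_i - m_i, d_{i+1} = (2472 - m_{i+1}^2)/d_i, a_{i+1} = floor((a_0 + m_{i+1})/d_{i+1}):
  m_1 = 1*49 - 0 = 49, d_1 = (2472 - 49^2)/1 = 71/1 = 71, a_1 = floor((49 + 49)/71) = 1.
  m_2 = 71*1 - 49 = 22, d_2 = (2472 - 22^2)/71 = 1988/71 = 28, a_2 = floor((49 + 22)/28) = 2.
  m_3 = 28*2 - 22 = 34, d_3 = (2472 - 34^2)/28 = 1316/28 = 47, a_3 = floor((49 + 34)/47) = 1.
  m_4 = 47*1 - 34 = 13, d_4 = (2472 - 13^2)/47 = 2303/47 = 49, a_4 = floor((49 + 13)/49) = 1.
  m_5 = 49*1 - 13 = 36, d_5 = (2472 - 36^2)/49 = 1176/49 = 24, a_5 = floor((49 + 36)/24) = 3.
  m_6 = 24*3 - 36 = 36, d_6 = (2472 - 36^2)/24 = 1176/24 = 49, a_6 = floor((49 + 36)/49) = 1.
  m_7 = 49*1 - 36 = 13, d_7 = (2472 - 13^2)/49 = 2303/49 = 47, a_7 = floor((49 + 13)/47) = 1.
  m_8 = 47*1 - 13 = 34, d_8 = (2472 - 34^2)/47 = 1316/47 = 28, a_8 = floor((49 + 34)/28) = 2.
  m_9 = 28*2 - 34 = 22, d_9 = (2472 - 22^2)/28 = 1988/28 = 71, a_9 = floor((49 + 22)/71) = 1.
  m_10 = 71*1 - 22 = 49, d_10 = (2472 - 49^2)/71 = 71/71 = 1, a_10 = floor((49 + 49)/1) = 98.
  m_11 = 1*98 - 49 = 49, d_11 = (2472 - 49^2)/1 = 71/1 = 71: (m_11, d_11) = (m_1, d_1) = (49, 71), so from here the quotients repeat a_1, ..., a_10; the period length is 10.
So sqrt(2472) = [49; (1, 2, 1, 1, 3, 1, 1, 2, 1, 98)] with period length k = 10.
k is even, so the fundamental solution of x^2 - 2472y^2 = 1 is (p_{k-1}, q_{k-1}) = (p_9, q_9); compute convergents through index 9.
Convergents (p_i = a_i*p_{i-1} + p_{i-2}, q_i = a_i*q_{i-1} + q_{i-2} with p_{-2}=0, p_{-1}=1, q_{-2}=1, q_{-1}=0):
  i=0: a_0=49, p_0 = 49*1 + 0 = 49, q_0 = 49*0 + 1 = 1.
  i=1: a_1=1, p_1 = 1*49 + 1 = 50, q_1 = 1*1 + 0 = 1.
  i=2: a_2=2, p_2 = 2*50 + 49 = 149, q_2 = 2*1 + 1 = 3.
  i=3: a_3=1, p_3 = 1*149 + 50 = 199, q_3 = 1*3 + 1 = 4.
  i=4: a_4=1, p_4 = 1*199 + 149 = 348, q_4 = 1*4 + 3 = 7.
  i=5: a_5=3, p_5 = 3*348 + 199 = 1243, q_5 = 3*7 + 4 = 25.
  i=6: a_6=1, p_6 = 1*1243 + 348 = 1591, q_6 = 1*25 + 7 = 32.
  i=7: a_7=1, p_7 = 1*1591 + 1243 = 2834, q_7 = 1*32 + 25 = 57.
  i=8: a_8=2, p_8 = 2*2834 + 1591 = 7259, q_8 = 2*57 + 32 = 146.
  i=9: a_9=1, p_9 = 1*7259 + 2834 = 10093, q_9 = 1*146 + 57 = 203.
Check: 10093^2 - 2472*203^2 = 101868649 - 101868648 = 1, so (x, y) = (10093, 203) solves the equation, and by the theorem it is the least positive solution.

(x, y) = (10093, 203)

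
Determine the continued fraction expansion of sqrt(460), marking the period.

Write x_i = (sqrt(460) + m_i)/d_i with (m_0, d_0) = (0, 1). a_0 = floor(sqrt(460)) = 21, since 21^2 = 441 <= 460 < 484 = 22^2.
Iterate m_{i+1} = d_i*a_i - m_i, d_{i+1} = (460 - m_{i+1}^2)/d_i, a_{i+1} = floor((a_0 + m_{i+1})/d_{i+1}):
  m_1 = 1*21 - 0 = 21, d_1 = (460 - 21^2)/1 = 19/1 = 19, a_1 = floor((21 + 21)/19) = 2.
  m_2 = 19*2 - 21 = 17, d_2 = (460 - 17^2)/19 = 171/19 = 9, a_2 = floor((21 + 17)/9) = 4.
  m_3 = 9*4 - 17 = 19, d_3 = (460 - 19^2)/9 = 99/9 = 11, a_3 = floor((21 + 19)/11) = 3.
  m_4 = 11*3 - 19 = 14, d_4 = (460 - 14^2)/11 = 264/11 = 24, a_4 = floor((21 + 14)/24) = 1.
  m_5 = 24*1 - 14 = 10, d_5 = (460 - 10^2)/24 = 360/24 = 15, a_5 = floor((21 + 10)/15) = 2.
  m_6 = 15*2 - 10 = 20, d_6 = (460 - 20^2)/15 = 60/15 = 4, a_6 = floor((21 + 20)/4) = 10.
  m_7 = 4*10 - 20 = 20, d_7 = (460 - 20^2)/4 = 60/4 = 15, a_7 = floor((21 + 20)/15) = 2.
  m_8 = 15*2 - 20 = 10, d_8 = (460 - 10^2)/15 = 360/15 = 24, a_8 = floor((21 + 10)/24) = 1.
  m_9 = 24*1 - 10 = 14, d_9 = (460 - 14^2)/24 = 264/24 = 11, a_9 = floor((21 + 14)/11) = 3.
  m_10 = 11*3 - 14 = 19, d_10 = (460 - 19^2)/11 = 99/11 = 9, a_10 = floor((21 + 19)/9) = 4.
  m_11 = 9*4 - 19 = 17, d_11 = (460 - 17^2)/9 = 171/9 = 19, a_11 = floor((21 + 17)/19) = 2.
  m_12 = 19*2 - 17 = 21, d_12 = (460 - 21^2)/19 = 19/19 = 1, a_12 = floor((21 + 21)/1) = 42.
  m_13 = 1*42 - 21 = 21, d_13 = (460 - 21^2)/1 = 19/1 = 19: (m_13, d_13) = (m_1, d_1) = (21, 19), so from here the quotients repeat a_1, ..., a_12; the period length is 12.
Hence the expansion of sqrt(460) is a_0 = 21 followed by the repeating block 2, 4, 3, 1, 2, 10, 2, 1, 3, 4, 2, 42 (period 12).

[21; (2, 4, 3, 1, 2, 10, 2, 1, 3, 4, 2, 42)]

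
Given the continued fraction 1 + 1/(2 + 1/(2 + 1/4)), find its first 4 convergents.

Using the convergent recurrence p_i = a_i*p_{i-1} + p_{i-2}, q_i = a_i*q_{i-1} + q_{i-2} with p_{-2}=0, p_{-1}=1, q_{-2}=1, q_{-1}=0:
  i=0: a_0=1, p_0 = 1*1 + 0 = 1, q_0 = 1*0 + 1 = 1.
  i=1: a_1=2, p_1 = 2*1 + 1 = 3, q_1 = 2*1 + 0 = 2.
  i=2: a_2=2, p_2 = 2*3 + 1 = 7, q_2 = 2*2 + 1 = 5.
  i=3: a_3=4, p_3 = 4*7 + 3 = 31, q_3 = 4*5 + 2 = 22.

1/1, 3/2, 7/5, 31/22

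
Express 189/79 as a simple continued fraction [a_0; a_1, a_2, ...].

[2; 2, 1, 1, 4, 1, 2]

Run the Euclidean algorithm on 189 and 79; the successive quotients are the partial quotients a_0, a_1, ... (each step inverts the fractional part left over by the previous one):
  189 = 2*79 + 31, so a_0 = 2.
  79 = 2*31 + 17, so a_1 = 2.
  31 = 1*17 + 14, so a_2 = 1.
  17 = 1*14 + 3, so a_3 = 1.
  14 = 4*3 + 2, so a_4 = 4.
  3 = 1*2 + 1, so a_5 = 1.
  2 = 2*1 + 0, so a_6 = 2.
The remainder reaches 0 after 7 divisions, so the expansion has 7 partial quotients, read off in order.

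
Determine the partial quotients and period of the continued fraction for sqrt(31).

[5; (1, 1, 3, 5, 3, 1, 1, 10)]

Write x_i = (sqrt(31) + m_i)/d_i with (m_0, d_0) = (0, 1). a_0 = floor(sqrt(31)) = 5, since 5^2 = 25 <= 31 < 36 = 6^2.
Iterate m_{i+1} = d_i*a_i - m_i, d_{i+1} = (31 - m_{i+1}^2)/d_i, a_{i+1} = floor((a_0 + m_{i+1})/d_{i+1}):
  m_1 = 1*5 - 0 = 5, d_1 = (31 - 5^2)/1 = 6/1 = 6, a_1 = floor((5 + 5)/6) = 1.
  m_2 = 6*1 - 5 = 1, d_2 = (31 - 1^2)/6 = 30/6 = 5, a_2 = floor((5 + 1)/5) = 1.
  m_3 = 5*1 - 1 = 4, d_3 = (31 - 4^2)/5 = 15/5 = 3, a_3 = floor((5 + 4)/3) = 3.
  m_4 = 3*3 - 4 = 5, d_4 = (31 - 5^2)/3 = 6/3 = 2, a_4 = floor((5 + 5)/2) = 5.
  m_5 = 2*5 - 5 = 5, d_5 = (31 - 5^2)/2 = 6/2 = 3, a_5 = floor((5 + 5)/3) = 3.
  m_6 = 3*3 - 5 = 4, d_6 = (31 - 4^2)/3 = 15/3 = 5, a_6 = floor((5 + 4)/5) = 1.
  m_7 = 5*1 - 4 = 1, d_7 = (31 - 1^2)/5 = 30/5 = 6, a_7 = floor((5 + 1)/6) = 1.
  m_8 = 6*1 - 1 = 5, d_8 = (31 - 5^2)/6 = 6/6 = 1, a_8 = floor((5 + 5)/1) = 10.
  m_9 = 1*10 - 5 = 5, d_9 = (31 - 5^2)/1 = 6/1 = 6: (m_9, d_9) = (m_1, d_1) = (5, 6), so from here the quotients repeat a_1, ..., a_8; the period length is 8.
Hence the expansion of sqrt(31) is a_0 = 5 followed by the repeating block 1, 1, 3, 5, 3, 1, 1, 10 (period 8).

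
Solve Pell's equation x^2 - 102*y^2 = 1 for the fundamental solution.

First expand sqrt(102) as a continued fraction. With x_i = (sqrt(102) + m_i)/d_i and (m_0, d_0) = (0, 1): a_0 = floor(sqrt(102)) = 10, since 10^2 = 100 <= 102 < 121 = 11^2.
Iterate m_{i+1} = d_i*a_i - m_i, d_{i+1} = (102 - m_{i+1}^2)/d_i, a_{i+1} = floor((a_0 + m_{i+1})/d_{i+1}):
  m_1 = 1*10 - 0 = 10, d_1 = (102 - 10^2)/1 = 2/1 = 2, a_1 = floor((10 + 10)/2) = 10.
  m_2 = 2*10 - 10 = 10, d_2 = (102 - 10^2)/2 = 2/2 = 1, a_2 = floor((10 + 10)/1) = 20.
  m_3 = 1*20 - 10 = 10, d_3 = (102 - 10^2)/1 = 2/1 = 2: (m_3, d_3) = (m_1, d_1) = (10, 2), so from here the quotients repeat a_1, a_2; the period length is 2.
So sqrt(102) = [10; (10, 20)] with period length k = 2.
k is even, so the fundamental solution of x^2 - 102y^2 = 1 is (p_{k-1}, q_{k-1}) = (p_1, q_1); compute convergents through index 1.
Convergents (p_i = a_i*p_{i-1} + p_{i-2}, q_i = a_i*q_{i-1} + q_{i-2} with p_{-2}=0, p_{-1}=1, q_{-2}=1, q_{-1}=0):
  i=0: a_0=10, p_0 = 10*1 + 0 = 10, q_0 = 10*0 + 1 = 1.
  i=1: a_1=10, p_1 = 10*10 + 1 = 101, q_1 = 10*1 + 0 = 10.
Check: 101^2 - 102*10^2 = 10201 - 10200 = 1, so (x, y) = (101, 10) solves the equation, and by the theorem it is the least positive solution.

(x, y) = (101, 10)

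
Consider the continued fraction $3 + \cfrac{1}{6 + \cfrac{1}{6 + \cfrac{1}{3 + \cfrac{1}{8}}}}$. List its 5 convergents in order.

Using the convergent recurrence p_i = a_i*p_{i-1} + p_{i-2}, q_i = a_i*q_{i-1} + q_{i-2} with p_{-2}=0, p_{-1}=1, q_{-2}=1, q_{-1}=0:
  i=0: a_0=3, p_0 = 3*1 + 0 = 3, q_0 = 3*0 + 1 = 1.
  i=1: a_1=6, p_1 = 6*3 + 1 = 19, q_1 = 6*1 + 0 = 6.
  i=2: a_2=6, p_2 = 6*19 + 3 = 117, q_2 = 6*6 + 1 = 37.
  i=3: a_3=3, p_3 = 3*117 + 19 = 370, q_3 = 3*37 + 6 = 117.
  i=4: a_4=8, p_4 = 8*370 + 117 = 3077, q_4 = 8*117 + 37 = 973.

3/1, 19/6, 117/37, 370/117, 3077/973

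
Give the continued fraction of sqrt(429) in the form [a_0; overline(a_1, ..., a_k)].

Write x_i = (sqrt(429) + m_i)/d_i with (m_0, d_0) = (0, 1). a_0 = floor(sqrt(429)) = 20, since 20^2 = 400 <= 429 < 441 = 21^2.
Iterate m_{i+1} = d_i*a_i - m_i, d_{i+1} = (429 - m_{i+1}^2)/d_i, a_{i+1} = floor((a_0 + m_{i+1})/d_{i+1}):
  m_1 = 1*20 - 0 = 20, d_1 = (429 - 20^2)/1 = 29/1 = 29, a_1 = floor((20 + 20)/29) = 1.
  m_2 = 29*1 - 20 = 9, d_2 = (429 - 9^2)/29 = 348/29 = 12, a_2 = floor((20 + 9)/12) = 2.
  m_3 = 12*2 - 9 = 15, d_3 = (429 - 15^2)/12 = 204/12 = 17, a_3 = floor((20 + 15)/17) = 2.
  m_4 = 17*2 - 15 = 19, d_4 = (429 - 19^2)/17 = 68/17 = 4, a_4 = floor((20 + 19)/4) = 9.
  m_5 = 4*9 - 19 = 17, d_5 = (429 - 17^2)/4 = 140/4 = 35, a_5 = floor((20 + 17)/35) = 1.
  m_6 = 35*1 - 17 = 18, d_6 = (429 - 18^2)/35 = 105/35 = 3, a_6 = floor((20 + 18)/3) = 12.
  m_7 = 3*12 - 18 = 18, d_7 = (429 - 18^2)/3 = 105/3 = 35, a_7 = floor((20 + 18)/35) = 1.
  m_8 = 35*1 - 18 = 17, d_8 = (429 - 17^2)/35 = 140/35 = 4, a_8 = floor((20 + 17)/4) = 9.
  m_9 = 4*9 - 17 = 19, d_9 = (429 - 19^2)/4 = 68/4 = 17, a_9 = floor((20 + 19)/17) = 2.
  m_10 = 17*2 - 19 = 15, d_10 = (429 - 15^2)/17 = 204/17 = 12, a_10 = floor((20 + 15)/12) = 2.
  m_11 = 12*2 - 15 = 9, d_11 = (429 - 9^2)/12 = 348/12 = 29, a_11 = floor((20 + 9)/29) = 1.
  m_12 = 29*1 - 9 = 20, d_12 = (429 - 20^2)/29 = 29/29 = 1, a_12 = floor((20 + 20)/1) = 40.
  m_13 = 1*40 - 20 = 20, d_13 = (429 - 20^2)/1 = 29/1 = 29: (m_13, d_13) = (m_1, d_1) = (20, 29), so from here the quotients repeat a_1, ..., a_12; the period length is 12.
Hence the expansion of sqrt(429) is a_0 = 20 followed by the repeating block 1, 2, 2, 9, 1, 12, 1, 9, 2, 2, 1, 40 (period 12).

[20; overline(1, 2, 2, 9, 1, 12, 1, 9, 2, 2, 1, 40)]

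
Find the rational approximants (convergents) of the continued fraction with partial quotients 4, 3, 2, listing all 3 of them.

Using the convergent recurrence p_i = a_i*p_{i-1} + p_{i-2}, q_i = a_i*q_{i-1} + q_{i-2} with p_{-2}=0, p_{-1}=1, q_{-2}=1, q_{-1}=0:
  i=0: a_0=4, p_0 = 4*1 + 0 = 4, q_0 = 4*0 + 1 = 1.
  i=1: a_1=3, p_1 = 3*4 + 1 = 13, q_1 = 3*1 + 0 = 3.
  i=2: a_2=2, p_2 = 2*13 + 4 = 30, q_2 = 2*3 + 1 = 7.

4/1, 13/3, 30/7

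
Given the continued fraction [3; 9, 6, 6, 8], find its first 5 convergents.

Using the convergent recurrence p_i = a_i*p_{i-1} + p_{i-2}, q_i = a_i*q_{i-1} + q_{i-2} with p_{-2}=0, p_{-1}=1, q_{-2}=1, q_{-1}=0:
  i=0: a_0=3, p_0 = 3*1 + 0 = 3, q_0 = 3*0 + 1 = 1.
  i=1: a_1=9, p_1 = 9*3 + 1 = 28, q_1 = 9*1 + 0 = 9.
  i=2: a_2=6, p_2 = 6*28 + 3 = 171, q_2 = 6*9 + 1 = 55.
  i=3: a_3=6, p_3 = 6*171 + 28 = 1054, q_3 = 6*55 + 9 = 339.
  i=4: a_4=8, p_4 = 8*1054 + 171 = 8603, q_4 = 8*339 + 55 = 2767.

3/1, 28/9, 171/55, 1054/339, 8603/2767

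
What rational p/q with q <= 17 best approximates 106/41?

31/12

Expand x = 106/41 as a continued fraction with the Euclidean algorithm:
  106 = 2*41 + 24, so a_0 = 2.
  41 = 1*24 + 17, so a_1 = 1.
  24 = 1*17 + 7, so a_2 = 1.
  17 = 2*7 + 3, so a_3 = 2.
  7 = 2*3 + 1, so a_4 = 2.
  3 = 3*1 + 0, so a_5 = 3.
so x = [2; 1, 1, 2, 2, 3].
Convergents (p_i = a_i*p_{i-1} + p_{i-2}, q_i = a_i*q_{i-1} + q_{i-2} with p_{-2}=0, p_{-1}=1, q_{-2}=1, q_{-1}=0), until the denominator exceeds 17:
  i=0: a_0=2, p_0 = 2*1 + 0 = 2, q_0 = 2*0 + 1 = 1.
  i=1: a_1=1, p_1 = 1*2 + 1 = 3, q_1 = 1*1 + 0 = 1.
  i=2: a_2=1, p_2 = 1*3 + 2 = 5, q_2 = 1*1 + 1 = 2.
  i=3: a_3=2, p_3 = 2*5 + 3 = 13, q_3 = 2*2 + 1 = 5.
  i=4: a_4=2, p_4 = 2*13 + 5 = 31, q_4 = 2*5 + 2 = 12.
  i=5: a_5=3, p_5 = 3*31 + 13 = 106, q_5 = 3*12 + 5 = 41.
q_5 = 41 > 17, so the last convergent with denominator <= 17 is p_4/q_4 = 31/12.
The closest fraction with denominator <= 17 is either p_4/q_4 or the intermediate fraction (k*p_4 + p_3)/(k*q_4 + q_3) with the largest k >= 1 whose denominator stays <= 17; these approach x as k grows, and every other convergent or intermediate fraction in range is farther away.
Largest k: floor((17 - q_3)/q_4) = floor((17 - 5)/12) = 1.
That gives (1*31 + 13)/(1*12 + 5) = 44/17.
Compare the errors: |x - 31/12| = |106*12 - 31*41|/(41*12) = 1/492, and |x - 44/17| = |106*17 - 44*41|/(41*17) = 2/697.
Cross-multiplying, 1*697 = 697 < 984 = 2*492, so 1/492 is smaller: the convergent 31/12 is closer to x than 44/17.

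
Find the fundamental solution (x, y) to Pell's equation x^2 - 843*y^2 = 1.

First expand sqrt(843) as a continued fraction. With x_i = (sqrt(843) + m_i)/d_i and (m_0, d_0) = (0, 1): a_0 = floor(sqrt(843)) = 29, since 29^2 = 841 <= 843 < 900 = 30^2.
Iterate m_{i+1} = d_i*a_i - m_i, d_{i+1} = (843 - m_{i+1}^2)/d_i, a_{i+1} = floor((a_0 + m_{i+1})/d_{i+1}):
  m_1 = 1*29 - 0 = 29, d_1 = (843 - 29^2)/1 = 2/1 = 2, a_1 = floor((29 + 29)/2) = 29.
  m_2 = 2*29 - 29 = 29, d_2 = (843 - 29^2)/2 = 2/2 = 1, a_2 = floor((29 + 29)/1) = 58.
  m_3 = 1*58 - 29 = 29, d_3 = (843 - 29^2)/1 = 2/1 = 2: (m_3, d_3) = (m_1, d_1) = (29, 2), so from here the quotients repeat a_1, a_2; the period length is 2.
So sqrt(843) = [29; (29, 58)] with period length k = 2.
k is even, so the fundamental solution of x^2 - 843y^2 = 1 is (p_{k-1}, q_{k-1}) = (p_1, q_1); compute convergents through index 1.
Convergents (p_i = a_i*p_{i-1} + p_{i-2}, q_i = a_i*q_{i-1} + q_{i-2} with p_{-2}=0, p_{-1}=1, q_{-2}=1, q_{-1}=0):
  i=0: a_0=29, p_0 = 29*1 + 0 = 29, q_0 = 29*0 + 1 = 1.
  i=1: a_1=29, p_1 = 29*29 + 1 = 842, q_1 = 29*1 + 0 = 29.
Check: 842^2 - 843*29^2 = 708964 - 708963 = 1, so (x, y) = (842, 29) solves the equation, and by the theorem it is the least positive solution.

(x, y) = (842, 29)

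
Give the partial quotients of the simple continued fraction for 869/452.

Run the Euclidean algorithm on 869 and 452; the successive quotients are the partial quotients a_0, a_1, ... (each step inverts the fractional part left over by the previous one):
  869 = 1*452 + 417, so a_0 = 1.
  452 = 1*417 + 35, so a_1 = 1.
  417 = 11*35 + 32, so a_2 = 11.
  35 = 1*32 + 3, so a_3 = 1.
  32 = 10*3 + 2, so a_4 = 10.
  3 = 1*2 + 1, so a_5 = 1.
  2 = 2*1 + 0, so a_6 = 2.
The remainder reaches 0 after 7 divisions, so the expansion has 7 partial quotients, read off in order.

[1; 1, 11, 1, 10, 1, 2]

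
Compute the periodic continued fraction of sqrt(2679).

[51; (1, 3, 6, 1, 1, 1, 6, 3, 1, 102)]

Write x_i = (sqrt(2679) + m_i)/d_i with (m_0, d_0) = (0, 1). a_0 = floor(sqrt(2679)) = 51, since 51^2 = 2601 <= 2679 < 2704 = 52^2.
Iterate m_{i+1} = d_i*a_i - m_i, d_{i+1} = (2679 - m_{i+1}^2)/d_i, a_{i+1} = floor((a_0 + m_{i+1})/d_{i+1}):
  m_1 = 1*51 - 0 = 51, d_1 = (2679 - 51^2)/1 = 78/1 = 78, a_1 = floor((51 + 51)/78) = 1.
  m_2 = 78*1 - 51 = 27, d_2 = (2679 - 27^2)/78 = 1950/78 = 25, a_2 = floor((51 + 27)/25) = 3.
  m_3 = 25*3 - 27 = 48, d_3 = (2679 - 48^2)/25 = 375/25 = 15, a_3 = floor((51 + 48)/15) = 6.
  m_4 = 15*6 - 48 = 42, d_4 = (2679 - 42^2)/15 = 915/15 = 61, a_4 = floor((51 + 42)/61) = 1.
  m_5 = 61*1 - 42 = 19, d_5 = (2679 - 19^2)/61 = 2318/61 = 38, a_5 = floor((51 + 19)/38) = 1.
  m_6 = 38*1 - 19 = 19, d_6 = (2679 - 19^2)/38 = 2318/38 = 61, a_6 = floor((51 + 19)/61) = 1.
  m_7 = 61*1 - 19 = 42, d_7 = (2679 - 42^2)/61 = 915/61 = 15, a_7 = floor((51 + 42)/15) = 6.
  m_8 = 15*6 - 42 = 48, d_8 = (2679 - 48^2)/15 = 375/15 = 25, a_8 = floor((51 + 48)/25) = 3.
  m_9 = 25*3 - 48 = 27, d_9 = (2679 - 27^2)/25 = 1950/25 = 78, a_9 = floor((51 + 27)/78) = 1.
  m_10 = 78*1 - 27 = 51, d_10 = (2679 - 51^2)/78 = 78/78 = 1, a_10 = floor((51 + 51)/1) = 102.
  m_11 = 1*102 - 51 = 51, d_11 = (2679 - 51^2)/1 = 78/1 = 78: (m_11, d_11) = (m_1, d_1) = (51, 78), so from here the quotients repeat a_1, ..., a_10; the period length is 10.
Hence the expansion of sqrt(2679) is a_0 = 51 followed by the repeating block 1, 3, 6, 1, 1, 1, 6, 3, 1, 102 (period 10).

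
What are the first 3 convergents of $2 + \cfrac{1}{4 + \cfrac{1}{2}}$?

2/1, 9/4, 20/9

Using the convergent recurrence p_i = a_i*p_{i-1} + p_{i-2}, q_i = a_i*q_{i-1} + q_{i-2} with p_{-2}=0, p_{-1}=1, q_{-2}=1, q_{-1}=0:
  i=0: a_0=2, p_0 = 2*1 + 0 = 2, q_0 = 2*0 + 1 = 1.
  i=1: a_1=4, p_1 = 4*2 + 1 = 9, q_1 = 4*1 + 0 = 4.
  i=2: a_2=2, p_2 = 2*9 + 2 = 20, q_2 = 2*4 + 1 = 9.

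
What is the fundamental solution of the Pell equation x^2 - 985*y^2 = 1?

First expand sqrt(985) as a continued fraction. With x_i = (sqrt(985) + m_i)/d_i and (m_0, d_0) = (0, 1): a_0 = floor(sqrt(985)) = 31, since 31^2 = 961 <= 985 < 1024 = 32^2.
Iterate m_{i+1} = d_i*a_i - m_i, d_{i+1} = (985 - m_{i+1}^2)/d_i, a_{i+1} = floor((a_0 + m_{i+1})/d_{i+1}):
  m_1 = 1*31 - 0 = 31, d_1 = (985 - 31^2)/1 = 24/1 = 24, a_1 = floor((31 + 31)/24) = 2.
  m_2 = 24*2 - 31 = 17, d_2 = (985 - 17^2)/24 = 696/24 = 29, a_2 = floor((31 + 17)/29) = 1.
  m_3 = 29*1 - 17 = 12, d_3 = (985 - 12^2)/29 = 841/29 = 29, a_3 = floor((31 + 12)/29) = 1.
  m_4 = 29*1 - 12 = 17, d_4 = (985 - 17^2)/29 = 696/29 = 24, a_4 = floor((31 + 17)/24) = 2.
  m_5 = 24*2 - 17 = 31, d_5 = (985 - 31^2)/24 = 24/24 = 1, a_5 = floor((31 + 31)/1) = 62.
  m_6 = 1*62 - 31 = 31, d_6 = (985 - 31^2)/1 = 24/1 = 24: (m_6, d_6) = (m_1, d_1) = (31, 24), so from here the quotients repeat a_1, ..., a_5; the period length is 5.
So sqrt(985) = [31; (2, 1, 1, 2, 62)] with period length k = 5.
k is odd, so (p_{k-1}, q_{k-1}) only solves x^2 - 985y^2 = -1 and the fundamental solution of x^2 - 985y^2 = 1 is (p_{2k-1}, q_{2k-1}) = (p_9, q_9); compute convergents through index 9, running through the period twice.
Convergents (p_i = a_i*p_{i-1} + p_{i-2}, q_i = a_i*q_{i-1} + q_{i-2} with p_{-2}=0, p_{-1}=1, q_{-2}=1, q_{-1}=0):
  i=0: a_0=31, p_0 = 31*1 + 0 = 31, q_0 = 31*0 + 1 = 1.
  i=1: a_1=2, p_1 = 2*31 + 1 = 63, q_1 = 2*1 + 0 = 2.
  i=2: a_2=1, p_2 = 1*63 + 31 = 94, q_2 = 1*2 + 1 = 3.
  i=3: a_3=1, p_3 = 1*94 + 63 = 157, q_3 = 1*3 + 2 = 5.
  i=4: a_4=2, p_4 = 2*157 + 94 = 408, q_4 = 2*5 + 3 = 13.
  i=5: a_5=62, p_5 = 62*408 + 157 = 25453, q_5 = 62*13 + 5 = 811.
  i=6: a_6=2, p_6 = 2*25453 + 408 = 51314, q_6 = 2*811 + 13 = 1635.
  i=7: a_7=1, p_7 = 1*51314 + 25453 = 76767, q_7 = 1*1635 + 811 = 2446.
  i=8: a_8=1, p_8 = 1*76767 + 51314 = 128081, q_8 = 1*2446 + 1635 = 4081.
  i=9: a_9=2, p_9 = 2*128081 + 76767 = 332929, q_9 = 2*4081 + 2446 = 10608.
Indeed p_4^2 - 985*q_4^2 = 166464 - 166465 = -1, not +1.
Check: 332929^2 - 985*10608^2 = 110841719041 - 110841719040 = 1, so (x, y) = (332929, 10608) solves the equation, and by the theorem it is the least positive solution.

(x, y) = (332929, 10608)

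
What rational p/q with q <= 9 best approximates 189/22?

43/5

Expand x = 189/22 as a continued fraction with the Euclidean algorithm:
  189 = 8*22 + 13, so a_0 = 8.
  22 = 1*13 + 9, so a_1 = 1.
  13 = 1*9 + 4, so a_2 = 1.
  9 = 2*4 + 1, so a_3 = 2.
  4 = 4*1 + 0, so a_4 = 4.
so x = [8; 1, 1, 2, 4].
Convergents (p_i = a_i*p_{i-1} + p_{i-2}, q_i = a_i*q_{i-1} + q_{i-2} with p_{-2}=0, p_{-1}=1, q_{-2}=1, q_{-1}=0), until the denominator exceeds 9:
  i=0: a_0=8, p_0 = 8*1 + 0 = 8, q_0 = 8*0 + 1 = 1.
  i=1: a_1=1, p_1 = 1*8 + 1 = 9, q_1 = 1*1 + 0 = 1.
  i=2: a_2=1, p_2 = 1*9 + 8 = 17, q_2 = 1*1 + 1 = 2.
  i=3: a_3=2, p_3 = 2*17 + 9 = 43, q_3 = 2*2 + 1 = 5.
  i=4: a_4=4, p_4 = 4*43 + 17 = 189, q_4 = 4*5 + 2 = 22.
q_4 = 22 > 9, so the last convergent with denominator <= 9 is p_3/q_3 = 43/5.
The closest fraction with denominator <= 9 is either p_3/q_3 or the intermediate fraction (k*p_3 + p_2)/(k*q_3 + q_2) with the largest k >= 1 whose denominator stays <= 9; these approach x as k grows, and every other convergent or intermediate fraction in range is farther away.
Largest k: floor((9 - q_2)/q_3) = floor((9 - 2)/5) = 1.
That gives (1*43 + 17)/(1*5 + 2) = 60/7.
Compare the errors: |x - 43/5| = |189*5 - 43*22|/(22*5) = 1/110, and |x - 60/7| = |189*7 - 60*22|/(22*7) = 3/154.
Cross-multiplying, 1*154 = 154 < 330 = 3*110, so 1/110 is smaller: the convergent 43/5 is closer to x than 60/7.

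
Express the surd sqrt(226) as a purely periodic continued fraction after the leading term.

[15; (30)]

Write x_i = (sqrt(226) + m_i)/d_i with (m_0, d_0) = (0, 1). a_0 = floor(sqrt(226)) = 15, since 15^2 = 225 <= 226 < 256 = 16^2.
Iterate m_{i+1} = d_i*a_i - m_i, d_{i+1} = (226 - m_{i+1}^2)/d_i, a_{i+1} = floor((a_0 + m_{i+1})/d_{i+1}):
  m_1 = 1*15 - 0 = 15, d_1 = (226 - 15^2)/1 = 1/1 = 1, a_1 = floor((15 + 15)/1) = 30.
  m_2 = 1*30 - 15 = 15, d_2 = (226 - 15^2)/1 = 1/1 = 1: (m_2, d_2) = (m_1, d_1) = (15, 1), so from here the quotient a_1 repeats; the period length is 1.
Hence the expansion of sqrt(226) is a_0 = 15 followed by the repeating block 30 (period 1).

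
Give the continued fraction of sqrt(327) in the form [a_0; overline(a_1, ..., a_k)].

Write x_i = (sqrt(327) + m_i)/d_i with (m_0, d_0) = (0, 1). a_0 = floor(sqrt(327)) = 18, since 18^2 = 324 <= 327 < 361 = 19^2.
Iterate m_{i+1} = d_i*a_i - m_i, d_{i+1} = (327 - m_{i+1}^2)/d_i, a_{i+1} = floor((a_0 + m_{i+1})/d_{i+1}):
  m_1 = 1*18 - 0 = 18, d_1 = (327 - 18^2)/1 = 3/1 = 3, a_1 = floor((18 + 18)/3) = 12.
  m_2 = 3*12 - 18 = 18, d_2 = (327 - 18^2)/3 = 3/3 = 1, a_2 = floor((18 + 18)/1) = 36.
  m_3 = 1*36 - 18 = 18, d_3 = (327 - 18^2)/1 = 3/1 = 3: (m_3, d_3) = (m_1, d_1) = (18, 3), so from here the quotients repeat a_1, a_2; the period length is 2.
Hence the expansion of sqrt(327) is a_0 = 18 followed by the repeating block 12, 36 (period 2).

[18; overline(12, 36)]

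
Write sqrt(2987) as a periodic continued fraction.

[54; (1, 1, 1, 7, 1, 2, 1, 7, 1, 1, 1, 108)]

Write x_i = (sqrt(2987) + m_i)/d_i with (m_0, d_0) = (0, 1). a_0 = floor(sqrt(2987)) = 54, since 54^2 = 2916 <= 2987 < 3025 = 55^2.
Iterate m_{i+1} = d_i*a_i - m_i, d_{i+1} = (2987 - m_{i+1}^2)/d_i, a_{i+1} = floor((a_0 + m_{i+1})/d_{i+1}):
  m_1 = 1*54 - 0 = 54, d_1 = (2987 - 54^2)/1 = 71/1 = 71, a_1 = floor((54 + 54)/71) = 1.
  m_2 = 71*1 - 54 = 17, d_2 = (2987 - 17^2)/71 = 2698/71 = 38, a_2 = floor((54 + 17)/38) = 1.
  m_3 = 38*1 - 17 = 21, d_3 = (2987 - 21^2)/38 = 2546/38 = 67, a_3 = floor((54 + 21)/67) = 1.
  m_4 = 67*1 - 21 = 46, d_4 = (2987 - 46^2)/67 = 871/67 = 13, a_4 = floor((54 + 46)/13) = 7.
  m_5 = 13*7 - 46 = 45, d_5 = (2987 - 45^2)/13 = 962/13 = 74, a_5 = floor((54 + 45)/74) = 1.
  m_6 = 74*1 - 45 = 29, d_6 = (2987 - 29^2)/74 = 2146/74 = 29, a_6 = floor((54 + 29)/29) = 2.
  m_7 = 29*2 - 29 = 29, d_7 = (2987 - 29^2)/29 = 2146/29 = 74, a_7 = floor((54 + 29)/74) = 1.
  m_8 = 74*1 - 29 = 45, d_8 = (2987 - 45^2)/74 = 962/74 = 13, a_8 = floor((54 + 45)/13) = 7.
  m_9 = 13*7 - 45 = 46, d_9 = (2987 - 46^2)/13 = 871/13 = 67, a_9 = floor((54 + 46)/67) = 1.
  m_10 = 67*1 - 46 = 21, d_10 = (2987 - 21^2)/67 = 2546/67 = 38, a_10 = floor((54 + 21)/38) = 1.
  m_11 = 38*1 - 21 = 17, d_11 = (2987 - 17^2)/38 = 2698/38 = 71, a_11 = floor((54 + 17)/71) = 1.
  m_12 = 71*1 - 17 = 54, d_12 = (2987 - 54^2)/71 = 71/71 = 1, a_12 = floor((54 + 54)/1) = 108.
  m_13 = 1*108 - 54 = 54, d_13 = (2987 - 54^2)/1 = 71/1 = 71: (m_13, d_13) = (m_1, d_1) = (54, 71), so from here the quotients repeat a_1, ..., a_12; the period length is 12.
Hence the expansion of sqrt(2987) is a_0 = 54 followed by the repeating block 1, 1, 1, 7, 1, 2, 1, 7, 1, 1, 1, 108 (period 12).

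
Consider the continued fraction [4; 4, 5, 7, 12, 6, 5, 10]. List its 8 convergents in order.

Using the convergent recurrence p_i = a_i*p_{i-1} + p_{i-2}, q_i = a_i*q_{i-1} + q_{i-2} with p_{-2}=0, p_{-1}=1, q_{-2}=1, q_{-1}=0:
  i=0: a_0=4, p_0 = 4*1 + 0 = 4, q_0 = 4*0 + 1 = 1.
  i=1: a_1=4, p_1 = 4*4 + 1 = 17, q_1 = 4*1 + 0 = 4.
  i=2: a_2=5, p_2 = 5*17 + 4 = 89, q_2 = 5*4 + 1 = 21.
  i=3: a_3=7, p_3 = 7*89 + 17 = 640, q_3 = 7*21 + 4 = 151.
  i=4: a_4=12, p_4 = 12*640 + 89 = 7769, q_4 = 12*151 + 21 = 1833.
  i=5: a_5=6, p_5 = 6*7769 + 640 = 47254, q_5 = 6*1833 + 151 = 11149.
  i=6: a_6=5, p_6 = 5*47254 + 7769 = 244039, q_6 = 5*11149 + 1833 = 57578.
  i=7: a_7=10, p_7 = 10*244039 + 47254 = 2487644, q_7 = 10*57578 + 11149 = 586929.

4/1, 17/4, 89/21, 640/151, 7769/1833, 47254/11149, 244039/57578, 2487644/586929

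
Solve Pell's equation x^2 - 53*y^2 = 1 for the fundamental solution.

(x, y) = (66249, 9100)

First expand sqrt(53) as a continued fraction. With x_i = (sqrt(53) + m_i)/d_i and (m_0, d_0) = (0, 1): a_0 = floor(sqrt(53)) = 7, since 7^2 = 49 <= 53 < 64 = 8^2.
Iterate m_{i+1} = d_i*a_i - m_i, d_{i+1} = (53 - m_{i+1}^2)/d_i, a_{i+1} = floor((a_0 + m_{i+1})/d_{i+1}):
  m_1 = 1*7 - 0 = 7, d_1 = (53 - 7^2)/1 = 4/1 = 4, a_1 = floor((7 + 7)/4) = 3.
  m_2 = 4*3 - 7 = 5, d_2 = (53 - 5^2)/4 = 28/4 = 7, a_2 = floor((7 + 5)/7) = 1.
  m_3 = 7*1 - 5 = 2, d_3 = (53 - 2^2)/7 = 49/7 = 7, a_3 = floor((7 + 2)/7) = 1.
  m_4 = 7*1 - 2 = 5, d_4 = (53 - 5^2)/7 = 28/7 = 4, a_4 = floor((7 + 5)/4) = 3.
  m_5 = 4*3 - 5 = 7, d_5 = (53 - 7^2)/4 = 4/4 = 1, a_5 = floor((7 + 7)/1) = 14.
  m_6 = 1*14 - 7 = 7, d_6 = (53 - 7^2)/1 = 4/1 = 4: (m_6, d_6) = (m_1, d_1) = (7, 4), so from here the quotients repeat a_1, ..., a_5; the period length is 5.
So sqrt(53) = [7; (3, 1, 1, 3, 14)] with period length k = 5.
k is odd, so (p_{k-1}, q_{k-1}) only solves x^2 - 53y^2 = -1 and the fundamental solution of x^2 - 53y^2 = 1 is (p_{2k-1}, q_{2k-1}) = (p_9, q_9); compute convergents through index 9, running through the period twice.
Convergents (p_i = a_i*p_{i-1} + p_{i-2}, q_i = a_i*q_{i-1} + q_{i-2} with p_{-2}=0, p_{-1}=1, q_{-2}=1, q_{-1}=0):
  i=0: a_0=7, p_0 = 7*1 + 0 = 7, q_0 = 7*0 + 1 = 1.
  i=1: a_1=3, p_1 = 3*7 + 1 = 22, q_1 = 3*1 + 0 = 3.
  i=2: a_2=1, p_2 = 1*22 + 7 = 29, q_2 = 1*3 + 1 = 4.
  i=3: a_3=1, p_3 = 1*29 + 22 = 51, q_3 = 1*4 + 3 = 7.
  i=4: a_4=3, p_4 = 3*51 + 29 = 182, q_4 = 3*7 + 4 = 25.
  i=5: a_5=14, p_5 = 14*182 + 51 = 2599, q_5 = 14*25 + 7 = 357.
  i=6: a_6=3, p_6 = 3*2599 + 182 = 7979, q_6 = 3*357 + 25 = 1096.
  i=7: a_7=1, p_7 = 1*7979 + 2599 = 10578, q_7 = 1*1096 + 357 = 1453.
  i=8: a_8=1, p_8 = 1*10578 + 7979 = 18557, q_8 = 1*1453 + 1096 = 2549.
  i=9: a_9=3, p_9 = 3*18557 + 10578 = 66249, q_9 = 3*2549 + 1453 = 9100.
Indeed p_4^2 - 53*q_4^2 = 33124 - 33125 = -1, not +1.
Check: 66249^2 - 53*9100^2 = 4388930001 - 4388930000 = 1, so (x, y) = (66249, 9100) solves the equation, and by the theorem it is the least positive solution.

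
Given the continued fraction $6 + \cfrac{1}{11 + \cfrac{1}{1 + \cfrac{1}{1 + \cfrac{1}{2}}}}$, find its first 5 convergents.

Using the convergent recurrence p_i = a_i*p_{i-1} + p_{i-2}, q_i = a_i*q_{i-1} + q_{i-2} with p_{-2}=0, p_{-1}=1, q_{-2}=1, q_{-1}=0:
  i=0: a_0=6, p_0 = 6*1 + 0 = 6, q_0 = 6*0 + 1 = 1.
  i=1: a_1=11, p_1 = 11*6 + 1 = 67, q_1 = 11*1 + 0 = 11.
  i=2: a_2=1, p_2 = 1*67 + 6 = 73, q_2 = 1*11 + 1 = 12.
  i=3: a_3=1, p_3 = 1*73 + 67 = 140, q_3 = 1*12 + 11 = 23.
  i=4: a_4=2, p_4 = 2*140 + 73 = 353, q_4 = 2*23 + 12 = 58.

6/1, 67/11, 73/12, 140/23, 353/58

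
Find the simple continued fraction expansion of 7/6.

[1; 6]

Run the Euclidean algorithm on 7 and 6; the successive quotients are the partial quotients a_0, a_1, ... (each step inverts the fractional part left over by the previous one):
  7 = 1*6 + 1, so a_0 = 1.
  6 = 6*1 + 0, so a_1 = 6.
The remainder reaches 0 after 2 divisions, so the expansion has 2 partial quotients, read off in order.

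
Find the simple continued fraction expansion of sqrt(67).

[8; (5, 2, 1, 1, 7, 1, 1, 2, 5, 16)]

Write x_i = (sqrt(67) + m_i)/d_i with (m_0, d_0) = (0, 1). a_0 = floor(sqrt(67)) = 8, since 8^2 = 64 <= 67 < 81 = 9^2.
Iterate m_{i+1} = d_i*a_i - m_i, d_{i+1} = (67 - m_{i+1}^2)/d_i, a_{i+1} = floor((a_0 + m_{i+1})/d_{i+1}):
  m_1 = 1*8 - 0 = 8, d_1 = (67 - 8^2)/1 = 3/1 = 3, a_1 = floor((8 + 8)/3) = 5.
  m_2 = 3*5 - 8 = 7, d_2 = (67 - 7^2)/3 = 18/3 = 6, a_2 = floor((8 + 7)/6) = 2.
  m_3 = 6*2 - 7 = 5, d_3 = (67 - 5^2)/6 = 42/6 = 7, a_3 = floor((8 + 5)/7) = 1.
  m_4 = 7*1 - 5 = 2, d_4 = (67 - 2^2)/7 = 63/7 = 9, a_4 = floor((8 + 2)/9) = 1.
  m_5 = 9*1 - 2 = 7, d_5 = (67 - 7^2)/9 = 18/9 = 2, a_5 = floor((8 + 7)/2) = 7.
  m_6 = 2*7 - 7 = 7, d_6 = (67 - 7^2)/2 = 18/2 = 9, a_6 = floor((8 + 7)/9) = 1.
  m_7 = 9*1 - 7 = 2, d_7 = (67 - 2^2)/9 = 63/9 = 7, a_7 = floor((8 + 2)/7) = 1.
  m_8 = 7*1 - 2 = 5, d_8 = (67 - 5^2)/7 = 42/7 = 6, a_8 = floor((8 + 5)/6) = 2.
  m_9 = 6*2 - 5 = 7, d_9 = (67 - 7^2)/6 = 18/6 = 3, a_9 = floor((8 + 7)/3) = 5.
  m_10 = 3*5 - 7 = 8, d_10 = (67 - 8^2)/3 = 3/3 = 1, a_10 = floor((8 + 8)/1) = 16.
  m_11 = 1*16 - 8 = 8, d_11 = (67 - 8^2)/1 = 3/1 = 3: (m_11, d_11) = (m_1, d_1) = (8, 3), so from here the quotients repeat a_1, ..., a_10; the period length is 10.
Hence the expansion of sqrt(67) is a_0 = 8 followed by the repeating block 5, 2, 1, 1, 7, 1, 1, 2, 5, 16 (period 10).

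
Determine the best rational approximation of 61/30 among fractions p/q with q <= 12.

Expand x = 61/30 as a continued fraction with the Euclidean algorithm:
  61 = 2*30 + 1, so a_0 = 2.
  30 = 30*1 + 0, so a_1 = 30.
so x = [2; 30].
Convergents (p_i = a_i*p_{i-1} + p_{i-2}, q_i = a_i*q_{i-1} + q_{i-2} with p_{-2}=0, p_{-1}=1, q_{-2}=1, q_{-1}=0), until the denominator exceeds 12:
  i=0: a_0=2, p_0 = 2*1 + 0 = 2, q_0 = 2*0 + 1 = 1.
  i=1: a_1=30, p_1 = 30*2 + 1 = 61, q_1 = 30*1 + 0 = 30.
q_1 = 30 > 12, so the last convergent with denominator <= 12 is p_0/q_0 = 2/1.
The closest fraction with denominator <= 12 is either p_0/q_0 or the intermediate fraction (k*p_0 + p_{-1})/(k*q_0 + q_{-1}) with the largest k >= 1 whose denominator stays <= 12; these approach x as k grows, and every other convergent or intermediate fraction in range is farther away.
Largest k: floor((12 - q_{-1})/q_0) = floor((12 - 0)/1) = 12 (using the seeds p_{-1} = 1, q_{-1} = 0).
That gives (12*2 + 1)/(12*1 + 0) = 25/12.
Compare the errors: |x - 2/1| = |61*1 - 2*30|/(30*1) = 1/30, and |x - 25/12| = |61*12 - 25*30|/(30*12) = 18/360.
Cross-multiplying, 1*360 = 360 < 540 = 18*30, so 1/30 is smaller: the convergent 2/1 is closer to x than 25/12.

2/1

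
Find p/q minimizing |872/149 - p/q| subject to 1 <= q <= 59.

158/27

Expand x = 872/149 as a continued fraction with the Euclidean algorithm:
  872 = 5*149 + 127, so a_0 = 5.
  149 = 1*127 + 22, so a_1 = 1.
  127 = 5*22 + 17, so a_2 = 5.
  22 = 1*17 + 5, so a_3 = 1.
  17 = 3*5 + 2, so a_4 = 3.
  5 = 2*2 + 1, so a_5 = 2.
  2 = 2*1 + 0, so a_6 = 2.
so x = [5; 1, 5, 1, 3, 2, 2].
Convergents (p_i = a_i*p_{i-1} + p_{i-2}, q_i = a_i*q_{i-1} + q_{i-2} with p_{-2}=0, p_{-1}=1, q_{-2}=1, q_{-1}=0), until the denominator exceeds 59:
  i=0: a_0=5, p_0 = 5*1 + 0 = 5, q_0 = 5*0 + 1 = 1.
  i=1: a_1=1, p_1 = 1*5 + 1 = 6, q_1 = 1*1 + 0 = 1.
  i=2: a_2=5, p_2 = 5*6 + 5 = 35, q_2 = 5*1 + 1 = 6.
  i=3: a_3=1, p_3 = 1*35 + 6 = 41, q_3 = 1*6 + 1 = 7.
  i=4: a_4=3, p_4 = 3*41 + 35 = 158, q_4 = 3*7 + 6 = 27.
  i=5: a_5=2, p_5 = 2*158 + 41 = 357, q_5 = 2*27 + 7 = 61.
q_5 = 61 > 59, so the last convergent with denominator <= 59 is p_4/q_4 = 158/27.
The closest fraction with denominator <= 59 is either p_4/q_4 or the intermediate fraction (k*p_4 + p_3)/(k*q_4 + q_3) with the largest k >= 1 whose denominator stays <= 59; these approach x as k grows, and every other convergent or intermediate fraction in range is farther away.
Largest k: floor((59 - q_3)/q_4) = floor((59 - 7)/27) = 1.
That gives (1*158 + 41)/(1*27 + 7) = 199/34.
Compare the errors: |x - 158/27| = |872*27 - 158*149|/(149*27) = 2/4023, and |x - 199/34| = |872*34 - 199*149|/(149*34) = 3/5066.
Cross-multiplying, 2*5066 = 10132 < 12069 = 3*4023, so 2/4023 is smaller: the convergent 158/27 is closer to x than 199/34.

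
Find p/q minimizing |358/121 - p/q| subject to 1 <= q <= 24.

71/24

Expand x = 358/121 as a continued fraction with the Euclidean algorithm:
  358 = 2*121 + 116, so a_0 = 2.
  121 = 1*116 + 5, so a_1 = 1.
  116 = 23*5 + 1, so a_2 = 23.
  5 = 5*1 + 0, so a_3 = 5.
so x = [2; 1, 23, 5].
Convergents (p_i = a_i*p_{i-1} + p_{i-2}, q_i = a_i*q_{i-1} + q_{i-2} with p_{-2}=0, p_{-1}=1, q_{-2}=1, q_{-1}=0), until the denominator exceeds 24:
  i=0: a_0=2, p_0 = 2*1 + 0 = 2, q_0 = 2*0 + 1 = 1.
  i=1: a_1=1, p_1 = 1*2 + 1 = 3, q_1 = 1*1 + 0 = 1.
  i=2: a_2=23, p_2 = 23*3 + 2 = 71, q_2 = 23*1 + 1 = 24.
  i=3: a_3=5, p_3 = 5*71 + 3 = 358, q_3 = 5*24 + 1 = 121.
q_3 = 121 > 24, so the last convergent with denominator <= 24 is p_2/q_2 = 71/24.
The closest fraction with denominator <= 24 is either p_2/q_2 or the intermediate fraction (k*p_2 + p_1)/(k*q_2 + q_1) with the largest k >= 1 whose denominator stays <= 24; these approach x as k grows, and every other convergent or intermediate fraction in range is farther away.
Largest k: floor((24 - q_1)/q_2) = floor((24 - 1)/24) = 0.
Since k = 0, no intermediate fraction beyond p_2/q_2 has denominator <= 24, so the convergent 71/24 is the closest (its error is |358*24 - 71*121|/(121*24) = 1/2904).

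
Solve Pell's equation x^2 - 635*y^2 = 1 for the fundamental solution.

First expand sqrt(635) as a continued fraction. With x_i = (sqrt(635) + m_i)/d_i and (m_0, d_0) = (0, 1): a_0 = floor(sqrt(635)) = 25, since 25^2 = 625 <= 635 < 676 = 26^2.
Iterate m_{i+1} = d_i*a_i - m_i, d_{i+1} = (635 - m_{i+1}^2)/d_i, a_{i+1} = floor((a_0 + m_{i+1})/d_{i+1}):
  m_1 = 1*25 - 0 = 25, d_1 = (635 - 25^2)/1 = 10/1 = 10, a_1 = floor((25 + 25)/10) = 5.
  m_2 = 10*5 - 25 = 25, d_2 = (635 - 25^2)/10 = 10/10 = 1, a_2 = floor((25 + 25)/1) = 50.
  m_3 = 1*50 - 25 = 25, d_3 = (635 - 25^2)/1 = 10/1 = 10: (m_3, d_3) = (m_1, d_1) = (25, 10), so from here the quotients repeat a_1, a_2; the period length is 2.
So sqrt(635) = [25; (5, 50)] with period length k = 2.
k is even, so the fundamental solution of x^2 - 635y^2 = 1 is (p_{k-1}, q_{k-1}) = (p_1, q_1); compute convergents through index 1.
Convergents (p_i = a_i*p_{i-1} + p_{i-2}, q_i = a_i*q_{i-1} + q_{i-2} with p_{-2}=0, p_{-1}=1, q_{-2}=1, q_{-1}=0):
  i=0: a_0=25, p_0 = 25*1 + 0 = 25, q_0 = 25*0 + 1 = 1.
  i=1: a_1=5, p_1 = 5*25 + 1 = 126, q_1 = 5*1 + 0 = 5.
Check: 126^2 - 635*5^2 = 15876 - 15875 = 1, so (x, y) = (126, 5) solves the equation, and by the theorem it is the least positive solution.

(x, y) = (126, 5)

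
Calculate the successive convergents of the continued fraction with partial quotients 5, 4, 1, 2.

5/1, 21/4, 26/5, 73/14

Using the convergent recurrence p_i = a_i*p_{i-1} + p_{i-2}, q_i = a_i*q_{i-1} + q_{i-2} with p_{-2}=0, p_{-1}=1, q_{-2}=1, q_{-1}=0:
  i=0: a_0=5, p_0 = 5*1 + 0 = 5, q_0 = 5*0 + 1 = 1.
  i=1: a_1=4, p_1 = 4*5 + 1 = 21, q_1 = 4*1 + 0 = 4.
  i=2: a_2=1, p_2 = 1*21 + 5 = 26, q_2 = 1*4 + 1 = 5.
  i=3: a_3=2, p_3 = 2*26 + 21 = 73, q_3 = 2*5 + 4 = 14.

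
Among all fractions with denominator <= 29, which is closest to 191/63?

Expand x = 191/63 as a continued fraction with the Euclidean algorithm:
  191 = 3*63 + 2, so a_0 = 3.
  63 = 31*2 + 1, so a_1 = 31.
  2 = 2*1 + 0, so a_2 = 2.
so x = [3; 31, 2].
Convergents (p_i = a_i*p_{i-1} + p_{i-2}, q_i = a_i*q_{i-1} + q_{i-2} with p_{-2}=0, p_{-1}=1, q_{-2}=1, q_{-1}=0), until the denominator exceeds 29:
  i=0: a_0=3, p_0 = 3*1 + 0 = 3, q_0 = 3*0 + 1 = 1.
  i=1: a_1=31, p_1 = 31*3 + 1 = 94, q_1 = 31*1 + 0 = 31.
q_1 = 31 > 29, so the last convergent with denominator <= 29 is p_0/q_0 = 3/1.
The closest fraction with denominator <= 29 is either p_0/q_0 or the intermediate fraction (k*p_0 + p_{-1})/(k*q_0 + q_{-1}) with the largest k >= 1 whose denominator stays <= 29; these approach x as k grows, and every other convergent or intermediate fraction in range is farther away.
Largest k: floor((29 - q_{-1})/q_0) = floor((29 - 0)/1) = 29 (using the seeds p_{-1} = 1, q_{-1} = 0).
That gives (29*3 + 1)/(29*1 + 0) = 88/29.
Compare the errors: |x - 3/1| = |191*1 - 3*63|/(63*1) = 2/63, and |x - 88/29| = |191*29 - 88*63|/(63*29) = 5/1827.
Cross-multiplying, 5*63 = 315 < 3654 = 2*1827, so 5/1827 is smaller: the intermediate fraction 88/29 is closer to x than 3/1.

88/29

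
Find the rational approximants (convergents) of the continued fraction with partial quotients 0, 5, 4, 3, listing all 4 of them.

0/1, 1/5, 4/21, 13/68

Using the convergent recurrence p_i = a_i*p_{i-1} + p_{i-2}, q_i = a_i*q_{i-1} + q_{i-2} with p_{-2}=0, p_{-1}=1, q_{-2}=1, q_{-1}=0:
  i=0: a_0=0, p_0 = 0*1 + 0 = 0, q_0 = 0*0 + 1 = 1.
  i=1: a_1=5, p_1 = 5*0 + 1 = 1, q_1 = 5*1 + 0 = 5.
  i=2: a_2=4, p_2 = 4*1 + 0 = 4, q_2 = 4*5 + 1 = 21.
  i=3: a_3=3, p_3 = 3*4 + 1 = 13, q_3 = 3*21 + 5 = 68.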